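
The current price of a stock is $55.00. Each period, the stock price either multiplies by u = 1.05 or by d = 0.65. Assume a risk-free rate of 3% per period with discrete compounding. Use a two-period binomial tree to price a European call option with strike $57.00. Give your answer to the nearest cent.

Risk-neutral probability p = (1 + 0.03 − 0.65)/(1.05 − 0.65) = 0.3800/0.4000 = 0.9500
Terminal stock prices: S_uu = 60.64, S_ud = 37.54, S_dd = 23.24
Terminal payoffs (S − K): max(3.638, 0) = 3.638, max(-19.46, 0) = 0, max(-33.76, 0) = 0
Node u (S = 57.75): V_u = 1/1.03·[0.9500·3.6375 + 0.0500·0.0000] = 3.3550
Node d (S = 35.75): V_d = 1/1.03·[0.9500·0.0000 + 0.0500·0.0000] = 0.0000
Node 0 (S = 55): V_0 = 1/1.03·[0.9500·3.3550 + 0.0500·0.0000] = 3.0944

$3.09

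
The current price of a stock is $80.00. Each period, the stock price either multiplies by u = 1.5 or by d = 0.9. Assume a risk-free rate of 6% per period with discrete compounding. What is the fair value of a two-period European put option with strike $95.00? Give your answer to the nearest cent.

Risk-neutral probability p = (1 + 0.06 − 0.9)/(1.5 − 0.9) = 0.1600/0.6000 = 0.2667
Terminal stock prices: S_uu = 180, S_ud = 108, S_dd = 64.8
Terminal payoffs (K − S): max(-85, 0) = 0, max(-13, 0) = 0, max(30.2, 0) = 30.2
Node u (S = 120): V_u = 1/1.06·[0.2667·0.0000 + 0.7333·0.0000] = 0.0000
Node d (S = 72): V_d = 1/1.06·[0.2667·0.0000 + 0.7333·30.2000] = 20.8931
Node 0 (S = 80): V_0 = 1/1.06·[0.2667·0.0000 + 0.7333·20.8931] = 14.4543

$14.45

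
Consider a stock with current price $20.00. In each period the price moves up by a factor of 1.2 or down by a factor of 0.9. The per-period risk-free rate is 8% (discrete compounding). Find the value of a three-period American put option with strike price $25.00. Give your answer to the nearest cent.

$5.00

Risk-neutral probability p = (1 + 0.08 − 0.9)/(1.2 − 0.9) = 0.1800/0.3000 = 0.6000
Terminal stock prices: S_uuu = 34.56, S_uud = 25.92, S_udd = 19.44, S_ddd = 14.58
Terminal payoffs (K − S): max(-9.56, 0) = 0, max(-0.92, 0) = 0, max(5.56, 0) = 5.56, max(10.42, 0) = 10.42
Node uu (S = 28.8): continuation = 1/1.08·[0.6000·0.0000 + 0.4000·0.0000] = 0.0000; exercise value = 0.0000 ≤ continuation, so V_uu = 0.0000
Node ud (S = 21.6): continuation = 1/1.08·[0.6000·0.0000 + 0.4000·5.5600] = 2.0593; exercise value = 3.4000 > continuation, so V_ud = 3.4000 (exercise)
Node dd (S = 16.2): continuation = 1/1.08·[0.6000·5.5600 + 0.4000·10.4200] = 6.9481; exercise value = 8.8000 > continuation, so V_dd = 8.8000 (exercise)
Node u (S = 24): continuation = 1/1.08·[0.6000·0.0000 + 0.4000·3.4000] = 1.2593; exercise value = 1.0000 ≤ continuation, so V_u = 1.2593
Node d (S = 18): continuation = 1/1.08·[0.6000·3.4000 + 0.4000·8.8000] = 5.1481; exercise value = 7.0000 > continuation, so V_d = 7.0000 (exercise)
Node 0 (S = 20): continuation = 1/1.08·[0.6000·1.2593 + 0.4000·7.0000] = 3.2922; exercise value = 5.0000 > continuation, so V_0 = 5.0000 (exercise)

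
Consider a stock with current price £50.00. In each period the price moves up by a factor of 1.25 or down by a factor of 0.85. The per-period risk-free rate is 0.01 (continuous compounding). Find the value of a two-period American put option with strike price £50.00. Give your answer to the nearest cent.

Risk-neutral probability p = (e^0.01 − 0.85)/(1.25 − 0.85) = 0.1601/0.4000 = 0.4001
Terminal stock prices: S_uu = 78.12, S_ud = 53.12, S_dd = 36.12
Terminal payoffs (K − S): max(-28.12, 0) = 0, max(-3.125, 0) = 0, max(13.88, 0) = 13.88
Node u (S = 62.5): continuation = e^(−0.01)·[0.4001·0.0000 + 0.5999·0.0000] = 0.0000; exercise value = 0.0000 ≤ continuation, so V_u = 0.0000
Node d (S = 42.5): continuation = e^(−0.01)·[0.4001·0.0000 + 0.5999·13.8750] = 8.2404; exercise value = 7.5000 ≤ continuation, so V_d = 8.2404
Node 0 (S = 50): continuation = e^(−0.01)·[0.4001·0.0000 + 0.5999·8.2404] = 4.8940; exercise value = 0.0000 ≤ continuation, so V_0 = 4.8940

£4.89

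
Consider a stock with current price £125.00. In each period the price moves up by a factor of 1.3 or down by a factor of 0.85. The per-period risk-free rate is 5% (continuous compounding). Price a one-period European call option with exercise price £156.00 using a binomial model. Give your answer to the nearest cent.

£2.77

Risk-neutral probability p = (e^0.05 − 0.85)/(1.3 − 0.85) = 0.2013/0.4500 = 0.4473
Terminal stock prices: S_u = 162.5, S_d = 106.2
Terminal payoffs (S − K): max(6.5, 0) = 6.5, max(-49.75, 0) = 0
Node 0 (S = 125): V_0 = e^(−0.05)·[0.4473·6.5000 + 0.5527·0.0000] = 2.7655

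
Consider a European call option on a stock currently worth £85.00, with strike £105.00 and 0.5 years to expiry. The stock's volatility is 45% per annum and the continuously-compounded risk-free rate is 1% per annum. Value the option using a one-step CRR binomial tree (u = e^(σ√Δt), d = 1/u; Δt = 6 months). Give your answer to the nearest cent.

CRR parameters: u = e^(σ√Δt) = e^(0.45·√0.5) = 1.3746, d = 1/u = 0.7275
Per-period rate: rΔt = 0.01·0.5 = 0.005, so R = e^0.005 = 1.0050
Risk-neutral probability p = (e^0.005 − 0.7275)/(1.3746 − 0.7275) = 0.2776/0.6472 = 0.4289
Terminal stock prices: S_u = 116.8, S_d = 61.83
Terminal payoffs (S − K): max(11.85, 0) = 11.85, max(-43.17, 0) = 0
Node 0 (S = 85): V_0 = e^(−0.005)·[0.4289·11.8451 + 0.5711·0.0000] = 5.0546

£5.05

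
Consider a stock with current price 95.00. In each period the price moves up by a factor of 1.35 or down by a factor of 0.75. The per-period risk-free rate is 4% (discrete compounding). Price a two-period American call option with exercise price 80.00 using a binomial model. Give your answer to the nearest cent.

Risk-neutral probability p = (1 + 0.04 − 0.75)/(1.35 − 0.75) = 0.2900/0.6000 = 0.4833
Terminal stock prices: S_uu = 173.1, S_ud = 96.19, S_dd = 53.44
Terminal payoffs (S − K): max(93.14, 0) = 93.14, max(16.19, 0) = 16.19, max(-26.56, 0) = 0
Node u (S = 128.2): continuation = 1/1.04·[0.4833·93.1375 + 0.5167·16.1875] = 51.3269; exercise value = 48.2500 ≤ continuation, so V_u = 51.3269
Node d (S = 71.25): continuation = 1/1.04·[0.4833·16.1875 + 0.5167·0.0000] = 7.5230; exercise value = 0.0000 ≤ continuation, so V_d = 7.5230
Node 0 (S = 95): continuation = 1/1.04·[0.4833·51.3269 + 0.5167·7.5230] = 27.5913; exercise value = 15.0000 ≤ continuation, so V_0 = 27.5913

27.59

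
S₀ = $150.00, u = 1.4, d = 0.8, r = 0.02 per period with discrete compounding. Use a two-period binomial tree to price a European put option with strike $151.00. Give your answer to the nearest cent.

$21.20

Risk-neutral probability p = (1 + 0.02 − 0.8)/(1.4 − 0.8) = 0.2200/0.6000 = 0.3667
Terminal stock prices: S_uu = 294, S_ud = 168, S_dd = 96
Terminal payoffs (K − S): max(-143, 0) = 0, max(-17, 0) = 0, max(55, 0) = 55
Node u (S = 210): V_u = 1/1.02·[0.3667·0.0000 + 0.6333·0.0000] = 0.0000
Node d (S = 120): V_d = 1/1.02·[0.3667·0.0000 + 0.6333·55.0000] = 34.1503
Node 0 (S = 150): V_0 = 1/1.02·[0.3667·0.0000 + 0.6333·34.1503] = 21.2045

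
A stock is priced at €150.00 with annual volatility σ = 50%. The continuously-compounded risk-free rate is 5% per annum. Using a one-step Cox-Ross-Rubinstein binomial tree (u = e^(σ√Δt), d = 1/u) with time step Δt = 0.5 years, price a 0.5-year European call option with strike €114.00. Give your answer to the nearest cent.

CRR parameters: u = e^(σ√Δt) = e^(0.5·√0.5) = 1.4241, d = 1/u = 0.7022
Per-period rate: rΔt = 0.05·0.5 = 0.025, so R = e^0.025 = 1.0253
Risk-neutral probability p = (e^0.025 − 0.7022)/(1.4241 − 0.7022) = 0.3231/0.7219 = 0.4476
Terminal stock prices: S_u = 213.6, S_d = 105.3
Terminal payoffs (S − K): max(99.62, 0) = 99.62, max(-8.672, 0) = 0
Node 0 (S = 150): V_0 = e^(−0.025)·[0.4476·99.6179 + 0.5524·0.0000] = 43.4868

€43.49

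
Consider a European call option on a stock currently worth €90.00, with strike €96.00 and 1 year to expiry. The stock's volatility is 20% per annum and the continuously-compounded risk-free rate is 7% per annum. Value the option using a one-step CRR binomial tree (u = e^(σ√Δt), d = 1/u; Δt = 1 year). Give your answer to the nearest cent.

€8.18

CRR parameters: u = e^(σ√Δt) = e^(0.2·√1) = 1.2214, d = 1/u = 0.8187
Per-period rate: rΔt = 0.07·1 = 0.07, so R = e^0.07 = 1.0725
Risk-neutral probability p = (e^0.07 − 0.8187)/(1.2214 − 0.8187) = 0.2538/0.4027 = 0.6302
Terminal stock prices: S_u = 109.9, S_d = 73.69
Terminal payoffs (S − K): max(13.93, 0) = 13.93, max(-22.31, 0) = 0
Node 0 (S = 90): V_0 = e^(−0.07)·[0.6302·13.9262 + 0.3698·0.0000] = 8.1834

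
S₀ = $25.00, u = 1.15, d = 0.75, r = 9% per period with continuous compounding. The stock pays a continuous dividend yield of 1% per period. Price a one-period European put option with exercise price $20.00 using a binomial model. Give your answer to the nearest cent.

Per-period risk-free factor R = e^0.09 = 1.0942; dividend-adjusted growth = e^(0.09−0.01) = 1.0833.
Risk-neutral probability p = (1.0833 − 0.75)/(1.15 − 0.75) = 0.3333/0.4000 = 0.8332
Terminal stock prices: S_u = 28.75, S_d = 18.75
Terminal payoffs (K − S): max(-8.75, 0) = 0, max(1.25, 0) = 1.25
Node 0 (S = 25): V_0 = e^(−0.09)·[0.8332·0.0000 + 0.1668·1.2500] = 0.1905

$0.19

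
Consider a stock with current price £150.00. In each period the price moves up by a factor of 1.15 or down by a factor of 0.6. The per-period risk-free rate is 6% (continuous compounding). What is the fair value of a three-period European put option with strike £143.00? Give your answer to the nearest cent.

Risk-neutral probability p = (e^0.06 − 0.6)/(1.15 − 0.6) = 0.4618/0.5500 = 0.8397
Terminal stock prices: S_uuu = 228.1, S_uud = 119, S_udd = 62.1, S_ddd = 32.4
Terminal payoffs (K − S): max(-85.13, 0) = 0, max(23.98, 0) = 23.98, max(80.9, 0) = 80.9, max(110.6, 0) = 110.6
Node uu (S = 198.4): V_uu = e^(−0.06)·[0.8397·0.0000 + 0.1603·23.9750] = 3.6193
Node ud (S = 103.5): V_ud = e^(−0.06)·[0.8397·23.9750 + 0.1603·80.9000] = 31.1723
Node dd (S = 54): V_dd = e^(−0.06)·[0.8397·80.9000 + 0.1603·110.6000] = 80.6723
Node u (S = 172.5): V_u = e^(−0.06)·[0.8397·3.6193 + 0.1603·31.1723] = 7.5680
Node d (S = 90): V_d = e^(−0.06)·[0.8397·31.1723 + 0.1603·80.6723] = 36.8296
Node 0 (S = 150): V_0 = e^(−0.06)·[0.8397·7.5680 + 0.1603·36.8296] = 11.5447

£11.54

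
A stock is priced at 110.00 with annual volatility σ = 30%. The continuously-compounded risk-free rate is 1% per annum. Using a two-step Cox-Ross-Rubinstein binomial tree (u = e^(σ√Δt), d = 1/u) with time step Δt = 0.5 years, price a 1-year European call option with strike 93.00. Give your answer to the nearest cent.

24.02

CRR parameters: u = e^(σ√Δt) = e^(0.3·√0.5) = 1.2363, d = 1/u = 0.8089
Per-period rate: rΔt = 0.01·0.5 = 0.005, so R = e^0.005 = 1.0050
Risk-neutral probability p = (e^0.005 − 0.8089)/(1.2363 − 0.8089) = 0.1962/0.4275 = 0.4589
Terminal stock prices: S_uu = 168.1, S_ud = 110, S_dd = 71.97
Terminal payoffs (S − K): max(75.13, 0) = 75.13, max(17, 0) = 17, max(-21.03, 0) = 0
Node u (S = 136): V_u = e^(−0.005)·[0.4589·75.1312 + 0.5411·17.0000] = 43.4581
Node d (S = 88.97): V_d = e^(−0.005)·[0.4589·17.0000 + 0.5411·0.0000] = 7.7622
Node 0 (S = 110): V_0 = e^(−0.005)·[0.4589·43.4581 + 0.5411·7.7622] = 24.0223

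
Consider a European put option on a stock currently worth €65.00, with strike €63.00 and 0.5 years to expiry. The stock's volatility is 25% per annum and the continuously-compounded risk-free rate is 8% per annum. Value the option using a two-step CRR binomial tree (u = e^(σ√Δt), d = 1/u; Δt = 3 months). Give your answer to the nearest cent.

€2.41

CRR parameters: u = e^(σ√Δt) = e^(0.25·√0.25) = 1.1331, d = 1/u = 0.8825
Per-period rate: rΔt = 0.08·0.25 = 0.02, so R = e^0.02 = 1.0202
Risk-neutral probability p = (e^0.02 − 0.8825)/(1.1331 − 0.8825) = 0.1377/0.2507 = 0.5494
Terminal stock prices: S_uu = 83.46, S_ud = 65, S_dd = 50.62
Terminal payoffs (K − S): max(-20.46, 0) = 0, max(-2, 0) = 0, max(12.38, 0) = 12.38
Node u (S = 73.65): V_u = e^(−0.02)·[0.5494·0.0000 + 0.4506·0.0000] = 0.0000
Node d (S = 57.36): V_d = e^(−0.02)·[0.5494·0.0000 + 0.4506·12.3779] = 5.4672
Node 0 (S = 65): V_0 = e^(−0.02)·[0.5494·0.0000 + 0.4506·5.4672] = 2.4148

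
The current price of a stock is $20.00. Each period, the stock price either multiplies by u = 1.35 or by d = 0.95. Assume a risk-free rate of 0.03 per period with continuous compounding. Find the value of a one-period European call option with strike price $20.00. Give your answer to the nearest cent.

Risk-neutral probability p = (e^0.03 − 0.95)/(1.35 − 0.95) = 0.0805/0.4000 = 0.2011
Terminal stock prices: S_u = 27, S_d = 19
Terminal payoffs (S − K): max(7, 0) = 7, max(-1, 0) = 0
Node 0 (S = 20): V_0 = e^(−0.03)·[0.2011·7.0000 + 0.7989·0.0000] = 1.3663

$1.37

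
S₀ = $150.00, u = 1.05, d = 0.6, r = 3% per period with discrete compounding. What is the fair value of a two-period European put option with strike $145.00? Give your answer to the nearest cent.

$4.21

Risk-neutral probability p = (1 + 0.03 − 0.6)/(1.05 − 0.6) = 0.4300/0.4500 = 0.9556
Terminal stock prices: S_uu = 165.4, S_ud = 94.5, S_dd = 54
Terminal payoffs (K − S): max(-20.38, 0) = 0, max(50.5, 0) = 50.5, max(91, 0) = 91
Node u (S = 157.5): V_u = 1/1.03·[0.9556·0.0000 + 0.0444·50.5000] = 2.1791
Node d (S = 90): V_d = 1/1.03·[0.9556·50.5000 + 0.0444·91.0000] = 50.7767
Node 0 (S = 150): V_0 = 1/1.03·[0.9556·2.1791 + 0.0444·50.7767] = 4.2126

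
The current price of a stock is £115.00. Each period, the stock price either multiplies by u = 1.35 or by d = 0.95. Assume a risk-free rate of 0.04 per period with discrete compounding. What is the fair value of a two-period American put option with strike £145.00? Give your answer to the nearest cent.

£30.00

Risk-neutral probability p = (1 + 0.04 − 0.95)/(1.35 − 0.95) = 0.0900/0.4000 = 0.2250
Terminal stock prices: S_uu = 209.6, S_ud = 147.5, S_dd = 103.8
Terminal payoffs (K − S): max(-64.59, 0) = 0, max(-2.487, 0) = 0, max(41.21, 0) = 41.21
Node u (S = 155.2): continuation = 1/1.04·[0.2250·0.0000 + 0.7750·0.0000] = 0.0000; exercise value = 0.0000 ≤ continuation, so V_u = 0.0000
Node d (S = 109.2): continuation = 1/1.04·[0.2250·0.0000 + 0.7750·41.2125] = 30.7112; exercise value = 35.7500 > continuation, so V_d = 35.7500 (exercise)
Node 0 (S = 115): continuation = 1/1.04·[0.2250·0.0000 + 0.7750·35.7500] = 26.6406; exercise value = 30.0000 > continuation, so V_0 = 30.0000 (exercise)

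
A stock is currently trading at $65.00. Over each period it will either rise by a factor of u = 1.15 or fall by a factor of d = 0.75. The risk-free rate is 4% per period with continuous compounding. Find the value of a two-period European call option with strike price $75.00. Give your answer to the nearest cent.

Risk-neutral probability p = (e^0.04 − 0.75)/(1.15 − 0.75) = 0.2908/0.4000 = 0.7270
Terminal stock prices: S_uu = 85.96, S_ud = 56.06, S_dd = 36.56
Terminal payoffs (S − K): max(10.96, 0) = 10.96, max(-18.94, 0) = 0, max(-38.44, 0) = 0
Node u (S = 74.75): V_u = e^(−0.04)·[0.7270·10.9625 + 0.2730·0.0000] = 7.6575
Node d (S = 48.75): V_d = e^(−0.04)·[0.7270·0.0000 + 0.2730·0.0000] = 0.0000
Node 0 (S = 65): V_0 = e^(−0.04)·[0.7270·7.6575 + 0.2730·0.0000] = 5.3489

$5.35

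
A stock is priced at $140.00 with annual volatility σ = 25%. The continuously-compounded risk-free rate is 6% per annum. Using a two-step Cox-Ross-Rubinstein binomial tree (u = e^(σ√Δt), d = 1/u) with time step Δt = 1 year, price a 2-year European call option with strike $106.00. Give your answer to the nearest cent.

CRR parameters: u = e^(σ√Δt) = e^(0.25·√1) = 1.2840, d = 1/u = 0.7788
Per-period rate: rΔt = 0.06·1 = 0.06, so R = e^0.06 = 1.0618
Risk-neutral probability p = (e^0.06 − 0.7788)/(1.2840 − 0.7788) = 0.2830/0.5052 = 0.5602
Terminal stock prices: S_uu = 230.8, S_ud = 140, S_dd = 84.91
Terminal payoffs (S − K): max(124.8, 0) = 124.8, max(34, 0) = 34, max(-21.09, 0) = 0
Node u (S = 179.8): V_u = e^(−0.06)·[0.5602·124.8210 + 0.4398·34.0000] = 79.9365
Node d (S = 109): V_d = e^(−0.06)·[0.5602·34.0000 + 0.4398·0.0000] = 17.9382
Node 0 (S = 140): V_0 = e^(−0.06)·[0.5602·79.9365 + 0.4398·17.9382] = 49.6034

$49.60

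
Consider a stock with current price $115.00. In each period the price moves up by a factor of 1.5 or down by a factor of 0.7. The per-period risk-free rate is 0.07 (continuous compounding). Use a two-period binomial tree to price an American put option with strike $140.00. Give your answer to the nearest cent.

Risk-neutral probability p = (e^0.07 − 0.7)/(1.5 − 0.7) = 0.3725/0.8000 = 0.4656
Terminal stock prices: S_uu = 258.8, S_ud = 120.7, S_dd = 56.35
Terminal payoffs (K − S): max(-118.8, 0) = 0, max(19.25, 0) = 19.25, max(83.65, 0) = 83.65
Node u (S = 172.5): continuation = e^(−0.07)·[0.4656·0.0000 + 0.5344·19.2500] = 9.5911; exercise value = 0.0000 ≤ continuation, so V_u = 9.5911
Node d (S = 80.5): continuation = e^(−0.07)·[0.4656·19.2500 + 0.5344·83.6500] = 50.0351; exercise value = 59.5000 > continuation, so V_d = 59.5000 (exercise)
Node 0 (S = 115): continuation = e^(−0.07)·[0.4656·9.5911 + 0.5344·59.5000] = 33.8092; exercise value = 25.0000 ≤ continuation, so V_0 = 33.8092

$33.81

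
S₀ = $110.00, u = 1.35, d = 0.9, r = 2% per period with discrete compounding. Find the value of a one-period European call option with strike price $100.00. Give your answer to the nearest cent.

$12.68

Risk-neutral probability p = (1 + 0.02 − 0.9)/(1.35 − 0.9) = 0.1200/0.4500 = 0.2667
Terminal stock prices: S_u = 148.5, S_d = 99
Terminal payoffs (S − K): max(48.5, 0) = 48.5, max(-1, 0) = 0
Node 0 (S = 110): V_0 = 1/1.02·[0.2667·48.5000 + 0.7333·0.0000] = 12.6797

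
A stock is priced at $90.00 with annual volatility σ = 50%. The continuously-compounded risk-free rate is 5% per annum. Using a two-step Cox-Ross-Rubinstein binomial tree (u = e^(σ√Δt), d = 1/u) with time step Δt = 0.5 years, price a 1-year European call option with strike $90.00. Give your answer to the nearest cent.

$17.63

CRR parameters: u = e^(σ√Δt) = e^(0.5·√0.5) = 1.4241, d = 1/u = 0.7022
Per-period rate: rΔt = 0.05·0.5 = 0.025, so R = e^0.025 = 1.0253
Risk-neutral probability p = (e^0.025 − 0.7022)/(1.4241 − 0.7022) = 0.3231/0.7219 = 0.4476
Terminal stock prices: S_uu = 182.5, S_ud = 90, S_dd = 44.38
Terminal payoffs (S − K): max(92.53, 0) = 92.53, max(0, 0) = 0, max(-45.62, 0) = 0
Node u (S = 128.2): V_u = e^(−0.025)·[0.4476·92.5303 + 0.5524·0.0000] = 40.3928
Node d (S = 63.2): V_d = e^(−0.025)·[0.4476·0.0000 + 0.5524·0.0000] = 0.0000
Node 0 (S = 90): V_0 = e^(−0.025)·[0.4476·40.3928 + 0.5524·0.0000] = 17.6329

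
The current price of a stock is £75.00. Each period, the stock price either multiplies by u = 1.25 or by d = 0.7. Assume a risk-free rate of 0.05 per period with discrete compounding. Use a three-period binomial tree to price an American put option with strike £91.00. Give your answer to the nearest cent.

Risk-neutral probability p = (1 + 0.05 − 0.7)/(1.25 − 0.7) = 0.3500/0.5500 = 0.6364
Terminal stock prices: S_uuu = 146.5, S_uud = 82.03, S_udd = 45.94, S_ddd = 25.72
Terminal payoffs (K − S): max(-55.48, 0) = 0, max(8.969, 0) = 8.969, max(45.06, 0) = 45.06, max(65.28, 0) = 65.28
Node uu (S = 117.2): continuation = 1/1.05·[0.6364·0.0000 + 0.3636·8.9688] = 3.1061; exercise value = 0.0000 ≤ continuation, so V_uu = 3.1061
Node ud (S = 65.62): continuation = 1/1.05·[0.6364·8.9688 + 0.3636·45.0625] = 21.0417; exercise value = 25.3750 > continuation, so V_ud = 25.3750 (exercise)
Node dd (S = 36.75): continuation = 1/1.05·[0.6364·45.0625 + 0.3636·65.2750] = 49.9167; exercise value = 54.2500 > continuation, so V_dd = 54.2500 (exercise)
Node u (S = 93.75): continuation = 1/1.05·[0.6364·3.1061 + 0.3636·25.3750] = 10.6703; exercise value = 0.0000 ≤ continuation, so V_u = 10.6703
Node d (S = 52.5): continuation = 1/1.05·[0.6364·25.3750 + 0.3636·54.2500] = 34.1667; exercise value = 38.5000 > continuation, so V_d = 38.5000 (exercise)
Node 0 (S = 75): continuation = 1/1.05·[0.6364·10.6703 + 0.3636·38.5000] = 19.8002; exercise value = 16.0000 ≤ continuation, so V_0 = 19.8002

£19.80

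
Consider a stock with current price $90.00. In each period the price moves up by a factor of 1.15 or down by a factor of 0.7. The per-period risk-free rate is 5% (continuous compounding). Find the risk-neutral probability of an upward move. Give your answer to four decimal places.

p = 0.7806

Risk-neutral probability p = (e^0.05 − 0.7)/(1.15 − 0.7) = 0.3513/0.4500 = 0.7806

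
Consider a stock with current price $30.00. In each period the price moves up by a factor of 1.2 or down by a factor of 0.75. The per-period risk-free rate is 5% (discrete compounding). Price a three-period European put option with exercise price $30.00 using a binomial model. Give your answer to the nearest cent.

$2.43

Risk-neutral probability p = (1 + 0.05 − 0.75)/(1.2 − 0.75) = 0.3000/0.4500 = 0.6667
Terminal stock prices: S_uuu = 51.84, S_uud = 32.4, S_udd = 20.25, S_ddd = 12.66
Terminal payoffs (K − S): max(-21.84, 0) = 0, max(-2.4, 0) = 0, max(9.75, 0) = 9.75, max(17.34, 0) = 17.34
Node uu (S = 43.2): V_uu = 1/1.05·[0.6667·0.0000 + 0.3333·0.0000] = 0.0000
Node ud (S = 27): V_ud = 1/1.05·[0.6667·0.0000 + 0.3333·9.7500] = 3.0952
Node dd (S = 16.88): V_dd = 1/1.05·[0.6667·9.7500 + 0.3333·17.3438] = 11.6964
Node u (S = 36): V_u = 1/1.05·[0.6667·0.0000 + 0.3333·3.0952] = 0.9826
Node d (S = 22.5): V_d = 1/1.05·[0.6667·3.0952 + 0.3333·11.6964] = 5.6784
Node 0 (S = 30): V_0 = 1/1.05·[0.6667·0.9826 + 0.3333·5.6784] = 2.4265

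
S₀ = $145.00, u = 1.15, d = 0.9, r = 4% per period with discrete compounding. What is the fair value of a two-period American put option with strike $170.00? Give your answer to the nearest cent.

Risk-neutral probability p = (1 + 0.04 − 0.9)/(1.15 − 0.9) = 0.1400/0.2500 = 0.5600
Terminal stock prices: S_uu = 191.8, S_ud = 150.1, S_dd = 117.5
Terminal payoffs (K − S): max(-21.76, 0) = 0, max(19.92, 0) = 19.92, max(52.55, 0) = 52.55
Node u (S = 166.8): continuation = 1/1.04·[0.5600·0.0000 + 0.4400·19.9250] = 8.4298; exercise value = 3.2500 ≤ continuation, so V_u = 8.4298
Node d (S = 130.5): continuation = 1/1.04·[0.5600·19.9250 + 0.4400·52.5500] = 32.9615; exercise value = 39.5000 > continuation, so V_d = 39.5000 (exercise)
Node 0 (S = 145): continuation = 1/1.04·[0.5600·8.4298 + 0.4400·39.5000] = 21.2507; exercise value = 25.0000 > continuation, so V_0 = 25.0000 (exercise)

$25.00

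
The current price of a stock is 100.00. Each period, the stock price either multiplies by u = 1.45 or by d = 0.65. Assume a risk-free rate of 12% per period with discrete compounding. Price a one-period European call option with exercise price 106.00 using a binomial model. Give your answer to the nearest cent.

Risk-neutral probability p = (1 + 0.12 − 0.65)/(1.45 − 0.65) = 0.4700/0.8000 = 0.5875
Terminal stock prices: S_u = 145, S_d = 65
Terminal payoffs (S − K): max(39, 0) = 39, max(-41, 0) = 0
Node 0 (S = 100): V_0 = 1/1.12·[0.5875·39.0000 + 0.4125·0.0000] = 20.4576

20.46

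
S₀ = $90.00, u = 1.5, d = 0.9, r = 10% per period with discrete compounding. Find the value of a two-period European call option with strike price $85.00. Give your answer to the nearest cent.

Risk-neutral probability p = (1 + 0.1 − 0.9)/(1.5 − 0.9) = 0.2000/0.6000 = 0.3333
Terminal stock prices: S_uu = 202.5, S_ud = 121.5, S_dd = 72.9
Terminal payoffs (S − K): max(117.5, 0) = 117.5, max(36.5, 0) = 36.5, max(-12.1, 0) = 0
Node u (S = 135): V_u = 1/1.1·[0.3333·117.5000 + 0.6667·36.5000] = 57.7273
Node d (S = 81): V_d = 1/1.1·[0.3333·36.5000 + 0.6667·0.0000] = 11.0606
Node 0 (S = 90): V_0 = 1/1.1·[0.3333·57.7273 + 0.6667·11.0606] = 24.1965

$24.20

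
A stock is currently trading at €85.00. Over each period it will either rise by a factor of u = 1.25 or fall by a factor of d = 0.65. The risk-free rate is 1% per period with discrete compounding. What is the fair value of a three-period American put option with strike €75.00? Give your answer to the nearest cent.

Risk-neutral probability p = (1 + 0.01 − 0.65)/(1.25 − 0.65) = 0.3600/0.6000 = 0.6000
Terminal stock prices: S_uuu = 166, S_uud = 86.33, S_udd = 44.89, S_ddd = 23.34
Terminal payoffs (K − S): max(-91.02, 0) = 0, max(-11.33, 0) = 0, max(30.11, 0) = 30.11, max(51.66, 0) = 51.66
Node uu (S = 132.8): continuation = 1/1.01·[0.6000·0.0000 + 0.4000·0.0000] = 0.0000; exercise value = 0.0000 ≤ continuation, so V_uu = 0.0000
Node ud (S = 69.06): continuation = 1/1.01·[0.6000·0.0000 + 0.4000·30.1094] = 11.9245; exercise value = 5.9375 ≤ continuation, so V_ud = 11.9245
Node dd (S = 35.91): continuation = 1/1.01·[0.6000·30.1094 + 0.4000·51.6569] = 38.3449; exercise value = 39.0875 > continuation, so V_dd = 39.0875 (exercise)
Node u (S = 106.2): continuation = 1/1.01·[0.6000·0.0000 + 0.4000·11.9245] = 4.7226; exercise value = 0.0000 ≤ continuation, so V_u = 4.7226
Node d (S = 55.25): continuation = 1/1.01·[0.6000·11.9245 + 0.4000·39.0875] = 22.5641; exercise value = 19.7500 ≤ continuation, so V_d = 22.5641
Node 0 (S = 85): continuation = 1/1.01·[0.6000·4.7226 + 0.4000·22.5641] = 11.7418; exercise value = 0.0000 ≤ continuation, so V_0 = 11.7418

€11.74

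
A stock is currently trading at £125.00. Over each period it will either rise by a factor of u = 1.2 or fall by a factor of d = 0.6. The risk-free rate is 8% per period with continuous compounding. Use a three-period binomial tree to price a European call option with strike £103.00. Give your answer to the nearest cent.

£47.94

Risk-neutral probability p = (e^0.08 − 0.6)/(1.2 − 0.6) = 0.4833/0.6000 = 0.8055
Terminal stock prices: S_uuu = 216, S_uud = 108, S_udd = 54, S_ddd = 27
Terminal payoffs (S − K): max(113, 0) = 113, max(5, 0) = 5, max(-49, 0) = 0, max(-76, 0) = 0
Node uu (S = 180): V_uu = e^(−0.08)·[0.8055·113.0000 + 0.1945·5.0000] = 84.9190
Node ud (S = 90): V_ud = e^(−0.08)·[0.8055·5.0000 + 0.1945·0.0000] = 3.7178
Node dd (S = 45): V_dd = e^(−0.08)·[0.8055·0.0000 + 0.1945·0.0000] = 0.0000
Node u (S = 150): V_u = e^(−0.08)·[0.8055·84.9190 + 0.1945·3.7178] = 63.8091
Node d (S = 75): V_d = e^(−0.08)·[0.8055·3.7178 + 0.1945·0.0000] = 2.7643
Node 0 (S = 125): V_0 = e^(−0.08)·[0.8055·63.8091 + 0.1945·2.7643] = 47.9417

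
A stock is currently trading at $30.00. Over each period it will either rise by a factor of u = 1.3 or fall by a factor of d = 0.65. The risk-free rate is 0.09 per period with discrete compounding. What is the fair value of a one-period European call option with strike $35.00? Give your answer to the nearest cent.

Risk-neutral probability p = (1 + 0.09 − 0.65)/(1.3 − 0.65) = 0.4400/0.6500 = 0.6769
Terminal stock prices: S_u = 39, S_d = 19.5
Terminal payoffs (S − K): max(4, 0) = 4, max(-15.5, 0) = 0
Node 0 (S = 30): V_0 = 1/1.09·[0.6769·4.0000 + 0.3231·0.0000] = 2.4841

$2.48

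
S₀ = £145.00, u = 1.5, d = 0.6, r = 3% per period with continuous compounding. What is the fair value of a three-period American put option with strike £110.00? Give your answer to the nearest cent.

£22.36

Risk-neutral probability p = (e^0.03 − 0.6)/(1.5 − 0.6) = 0.4305/0.9000 = 0.4783
Terminal stock prices: S_uuu = 489.4, S_uud = 195.8, S_udd = 78.3, S_ddd = 31.32
Terminal payoffs (K − S): max(-379.4, 0) = 0, max(-85.75, 0) = 0, max(31.7, 0) = 31.7, max(78.68, 0) = 78.68
Node uu (S = 326.2): continuation = e^(−0.03)·[0.4783·0.0000 + 0.5217·0.0000] = 0.0000; exercise value = 0.0000 ≤ continuation, so V_uu = 0.0000
Node ud (S = 130.5): continuation = e^(−0.03)·[0.4783·0.0000 + 0.5217·31.7000] = 16.0497; exercise value = 0.0000 ≤ continuation, so V_ud = 16.0497
Node dd (S = 52.2): continuation = e^(−0.03)·[0.4783·31.7000 + 0.5217·78.6800] = 54.5490; exercise value = 57.8000 > continuation, so V_dd = 57.8000 (exercise)
Node u (S = 217.5): continuation = e^(−0.03)·[0.4783·0.0000 + 0.5217·16.0497] = 8.1259; exercise value = 0.0000 ≤ continuation, so V_u = 8.1259
Node d (S = 87): continuation = e^(−0.03)·[0.4783·16.0497 + 0.5217·57.8000] = 36.7134; exercise value = 23.0000 ≤ continuation, so V_d = 36.7134
Node 0 (S = 145): continuation = e^(−0.03)·[0.4783·8.1259 + 0.5217·36.7134] = 22.3596; exercise value = 0.0000 ≤ continuation, so V_0 = 22.3596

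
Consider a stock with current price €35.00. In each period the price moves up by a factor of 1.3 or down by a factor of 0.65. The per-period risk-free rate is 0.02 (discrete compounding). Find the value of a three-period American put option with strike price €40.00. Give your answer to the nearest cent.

€9.95

Risk-neutral probability p = (1 + 0.02 − 0.65)/(1.3 − 0.65) = 0.3700/0.6500 = 0.5692
Terminal stock prices: S_uuu = 76.89, S_uud = 38.45, S_udd = 19.22, S_ddd = 9.612
Terminal payoffs (K − S): max(-36.89, 0) = 0, max(1.552, 0) = 1.552, max(20.78, 0) = 20.78, max(30.39, 0) = 30.39
Node uu (S = 59.15): continuation = 1/1.02·[0.5692·0.0000 + 0.4308·1.5525] = 0.6557; exercise value = 0.0000 ≤ continuation, so V_uu = 0.6557
Node ud (S = 29.57): continuation = 1/1.02·[0.5692·1.5525 + 0.4308·20.7762] = 9.6407; exercise value = 10.4250 > continuation, so V_ud = 10.4250 (exercise)
Node dd (S = 14.79): continuation = 1/1.02·[0.5692·20.7762 + 0.4308·30.3881] = 24.4282; exercise value = 25.2125 > continuation, so V_dd = 25.2125 (exercise)
Node u (S = 45.5): continuation = 1/1.02·[0.5692·0.6557 + 0.4308·10.4250] = 4.7686; exercise value = 0.0000 ≤ continuation, so V_u = 4.7686
Node d (S = 22.75): continuation = 1/1.02·[0.5692·10.4250 + 0.4308·25.2125] = 16.4657; exercise value = 17.2500 > continuation, so V_d = 17.2500 (exercise)
Node 0 (S = 35): continuation = 1/1.02·[0.5692·4.7686 + 0.4308·17.2500] = 9.9463; exercise value = 5.0000 ≤ continuation, so V_0 = 9.9463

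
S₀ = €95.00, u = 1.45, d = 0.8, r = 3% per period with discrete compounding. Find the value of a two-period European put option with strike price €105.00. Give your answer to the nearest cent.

€17.39

Risk-neutral probability p = (1 + 0.03 − 0.8)/(1.45 − 0.8) = 0.2300/0.6500 = 0.3538
Terminal stock prices: S_uu = 199.7, S_ud = 110.2, S_dd = 60.8
Terminal payoffs (K − S): max(-94.74, 0) = 0, max(-5.2, 0) = 0, max(44.2, 0) = 44.2
Node u (S = 137.8): V_u = 1/1.03·[0.3538·0.0000 + 0.6462·0.0000] = 0.0000
Node d (S = 76): V_d = 1/1.03·[0.3538·0.0000 + 0.6462·44.2000] = 27.7282
Node 0 (S = 95): V_0 = 1/1.03·[0.3538·0.0000 + 0.6462·27.7282] = 17.3948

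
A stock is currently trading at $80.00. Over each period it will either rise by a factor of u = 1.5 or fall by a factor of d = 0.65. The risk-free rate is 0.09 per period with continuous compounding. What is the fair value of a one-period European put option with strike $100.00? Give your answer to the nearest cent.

Risk-neutral probability p = (e^0.09 − 0.65)/(1.5 − 0.65) = 0.4442/0.8500 = 0.5226
Terminal stock prices: S_u = 120, S_d = 52
Terminal payoffs (K − S): max(-20, 0) = 0, max(48, 0) = 48
Node 0 (S = 80): V_0 = e^(−0.09)·[0.5226·0.0000 + 0.4774·48.0000] = 20.9448

$20.94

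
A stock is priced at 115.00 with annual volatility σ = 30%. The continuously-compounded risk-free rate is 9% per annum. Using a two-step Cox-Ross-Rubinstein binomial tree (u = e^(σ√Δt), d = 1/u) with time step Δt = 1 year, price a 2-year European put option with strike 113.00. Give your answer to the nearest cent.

CRR parameters: u = e^(σ√Δt) = e^(0.3·√1) = 1.3499, d = 1/u = 0.7408
Per-period rate: rΔt = 0.09·1 = 0.09, so R = e^0.09 = 1.0942
Risk-neutral probability p = (e^0.09 − 0.7408)/(1.3499 − 0.7408) = 0.3534/0.6090 = 0.5802
Terminal stock prices: S_uu = 209.5, S_ud = 115, S_dd = 63.11
Terminal payoffs (K − S): max(-96.54, 0) = 0, max(-2, 0) = 0, max(49.89, 0) = 49.89
Node u (S = 155.2): V_u = e^(−0.09)·[0.5802·0.0000 + 0.4198·0.0000] = 0.0000
Node d (S = 85.19): V_d = e^(−0.09)·[0.5802·0.0000 + 0.4198·49.8867] = 19.1406
Node 0 (S = 115): V_0 = e^(−0.09)·[0.5802·0.0000 + 0.4198·19.1406] = 7.3439

7.34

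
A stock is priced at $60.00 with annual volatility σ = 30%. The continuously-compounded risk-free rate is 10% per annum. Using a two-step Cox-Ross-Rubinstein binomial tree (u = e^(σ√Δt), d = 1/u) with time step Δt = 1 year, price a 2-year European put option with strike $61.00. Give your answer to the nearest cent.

CRR parameters: u = e^(σ√Δt) = e^(0.3·√1) = 1.3499, d = 1/u = 0.7408
Per-period rate: rΔt = 0.1·1 = 0.1, so R = e^0.1 = 1.1052
Risk-neutral probability p = (e^0.1 − 0.7408)/(1.3499 − 0.7408) = 0.3644/0.6090 = 0.5982
Terminal stock prices: S_uu = 109.3, S_ud = 60, S_dd = 32.93
Terminal payoffs (K − S): max(-48.33, 0) = 0, max(1, 0) = 1, max(28.07, 0) = 28.07
Node u (S = 80.99): V_u = e^(−0.1)·[0.5982·0.0000 + 0.4018·1.0000] = 0.3635
Node d (S = 44.45): V_d = e^(−0.1)·[0.5982·1.0000 + 0.4018·28.0713] = 10.7460
Node 0 (S = 60): V_0 = e^(−0.1)·[0.5982·0.3635 + 0.4018·10.7460] = 4.1032

$4.10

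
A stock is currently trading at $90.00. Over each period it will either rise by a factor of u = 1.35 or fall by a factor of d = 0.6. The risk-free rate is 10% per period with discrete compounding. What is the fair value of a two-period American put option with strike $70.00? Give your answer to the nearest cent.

$4.85

Risk-neutral probability p = (1 + 0.1 − 0.6)/(1.35 − 0.6) = 0.5000/0.7500 = 0.6667
Terminal stock prices: S_uu = 164, S_ud = 72.9, S_dd = 32.4
Terminal payoffs (K − S): max(-94.03, 0) = 0, max(-2.9, 0) = 0, max(37.6, 0) = 37.6
Node u (S = 121.5): continuation = 1/1.1·[0.6667·0.0000 + 0.3333·0.0000] = 0.0000; exercise value = 0.0000 ≤ continuation, so V_u = 0.0000
Node d (S = 54): continuation = 1/1.1·[0.6667·0.0000 + 0.3333·37.6000] = 11.3939; exercise value = 16.0000 > continuation, so V_d = 16.0000 (exercise)
Node 0 (S = 90): continuation = 1/1.1·[0.6667·0.0000 + 0.3333·16.0000] = 4.8485; exercise value = 0.0000 ≤ continuation, so V_0 = 4.8485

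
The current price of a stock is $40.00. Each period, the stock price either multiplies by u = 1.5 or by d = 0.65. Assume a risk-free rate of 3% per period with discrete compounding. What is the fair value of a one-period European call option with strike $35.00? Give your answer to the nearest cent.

$10.85

Risk-neutral probability p = (1 + 0.03 − 0.65)/(1.5 − 0.65) = 0.3800/0.8500 = 0.4471
Terminal stock prices: S_u = 60, S_d = 26
Terminal payoffs (S − K): max(25, 0) = 25, max(-9, 0) = 0
Node 0 (S = 40): V_0 = 1/1.03·[0.4471·25.0000 + 0.5529·0.0000] = 10.8509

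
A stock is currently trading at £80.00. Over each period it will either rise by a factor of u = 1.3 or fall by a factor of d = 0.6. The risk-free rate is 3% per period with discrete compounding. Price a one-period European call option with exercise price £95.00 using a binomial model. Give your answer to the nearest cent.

Risk-neutral probability p = (1 + 0.03 − 0.6)/(1.3 − 0.6) = 0.4300/0.7000 = 0.6143
Terminal stock prices: S_u = 104, S_d = 48
Terminal payoffs (S − K): max(9, 0) = 9, max(-47, 0) = 0
Node 0 (S = 80): V_0 = 1/1.03·[0.6143·9.0000 + 0.3857·0.0000] = 5.3675

£5.37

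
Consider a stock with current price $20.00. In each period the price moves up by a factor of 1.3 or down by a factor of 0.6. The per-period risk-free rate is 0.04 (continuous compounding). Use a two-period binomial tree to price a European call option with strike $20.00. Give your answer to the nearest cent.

Risk-neutral probability p = (e^0.04 − 0.6)/(1.3 − 0.6) = 0.4408/0.7000 = 0.6297
Terminal stock prices: S_uu = 33.8, S_ud = 15.6, S_dd = 7.2
Terminal payoffs (S − K): max(13.8, 0) = 13.8, max(-4.4, 0) = 0, max(-12.8, 0) = 0
Node u (S = 26): V_u = e^(−0.04)·[0.6297·13.8000 + 0.3703·0.0000] = 8.3495
Node d (S = 12): V_d = e^(−0.04)·[0.6297·0.0000 + 0.3703·0.0000] = 0.0000
Node 0 (S = 20): V_0 = e^(−0.04)·[0.6297·8.3495 + 0.3703·0.0000] = 5.0518

$5.05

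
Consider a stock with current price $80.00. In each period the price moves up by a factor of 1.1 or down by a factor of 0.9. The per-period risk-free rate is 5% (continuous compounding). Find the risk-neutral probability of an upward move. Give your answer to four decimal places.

p = 0.7564

Risk-neutral probability p = (e^0.05 − 0.9)/(1.1 − 0.9) = 0.1513/0.2000 = 0.7564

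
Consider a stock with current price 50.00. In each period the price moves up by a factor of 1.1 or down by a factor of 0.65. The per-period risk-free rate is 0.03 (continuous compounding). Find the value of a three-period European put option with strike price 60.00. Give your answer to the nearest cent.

8.45

Risk-neutral probability p = (e^0.03 − 0.65)/(1.1 − 0.65) = 0.3805/0.4500 = 0.8455
Terminal stock prices: S_uuu = 66.55, S_uud = 39.33, S_udd = 23.24, S_ddd = 13.73
Terminal payoffs (K − S): max(-6.55, 0) = 0, max(20.67, 0) = 20.67, max(36.76, 0) = 36.76, max(46.27, 0) = 46.27
Node uu (S = 60.5): V_uu = e^(−0.03)·[0.8455·0.0000 + 0.1545·20.6750] = 3.1008
Node ud (S = 35.75): V_ud = e^(−0.03)·[0.8455·20.6750 + 0.1545·36.7625] = 22.4767
Node dd (S = 21.13): V_dd = e^(−0.03)·[0.8455·36.7625 + 0.1545·46.2687] = 37.1017
Node u (S = 55): V_u = e^(−0.03)·[0.8455·3.1008 + 0.1545·22.4767] = 5.9151
Node d (S = 32.5): V_d = e^(−0.03)·[0.8455·22.4767 + 0.1545·37.1017] = 24.0059
Node 0 (S = 50): V_0 = e^(−0.03)·[0.8455·5.9151 + 0.1545·24.0059] = 8.4535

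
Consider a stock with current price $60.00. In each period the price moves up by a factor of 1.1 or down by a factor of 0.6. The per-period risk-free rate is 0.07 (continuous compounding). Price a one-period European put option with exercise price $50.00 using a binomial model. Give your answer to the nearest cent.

Risk-neutral probability p = (e^0.07 − 0.6)/(1.1 − 0.6) = 0.4725/0.5000 = 0.9450
Terminal stock prices: S_u = 66, S_d = 36
Terminal payoffs (K − S): max(-16, 0) = 0, max(14, 0) = 14
Node 0 (S = 60): V_0 = e^(−0.07)·[0.9450·0.0000 + 0.0550·14.0000] = 0.7177

$0.72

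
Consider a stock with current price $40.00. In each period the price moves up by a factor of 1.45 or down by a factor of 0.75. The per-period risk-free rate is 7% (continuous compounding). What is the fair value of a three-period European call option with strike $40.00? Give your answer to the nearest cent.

$12.92

Risk-neutral probability p = (e^0.07 − 0.75)/(1.45 − 0.75) = 0.3225/0.7000 = 0.4607
Terminal stock prices: S_uuu = 121.9, S_uud = 63.07, S_udd = 32.62, S_ddd = 16.88
Terminal payoffs (S − K): max(81.94, 0) = 81.94, max(23.07, 0) = 23.07, max(-7.375, 0) = 0, max(-23.12, 0) = 0
Node uu (S = 84.1): V_uu = e^(−0.07)·[0.4607·81.9450 + 0.5393·23.0750] = 46.8042
Node ud (S = 43.5): V_ud = e^(−0.07)·[0.4607·23.0750 + 0.5393·0.0000] = 9.9125
Node dd (S = 22.5): V_dd = e^(−0.07)·[0.4607·0.0000 + 0.5393·0.0000] = 0.0000
Node u (S = 58): V_u = e^(−0.07)·[0.4607·46.8042 + 0.5393·9.9125] = 25.0902
Node d (S = 30): V_d = e^(−0.07)·[0.4607·9.9125 + 0.5393·0.0000] = 4.2582
Node 0 (S = 40): V_0 = e^(−0.07)·[0.4607·25.0902 + 0.5393·4.2582] = 12.9193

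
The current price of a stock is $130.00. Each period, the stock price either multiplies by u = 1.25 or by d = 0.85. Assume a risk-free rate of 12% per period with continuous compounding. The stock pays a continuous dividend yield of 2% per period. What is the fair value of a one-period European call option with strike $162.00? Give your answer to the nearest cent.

$0.28

Per-period risk-free factor R = e^0.12 = 1.1275; dividend-adjusted growth = e^(0.12−0.02) = 1.1052.
Risk-neutral probability p = (1.1052 − 0.85)/(1.25 − 0.85) = 0.2552/0.4000 = 0.6379
Terminal stock prices: S_u = 162.5, S_d = 110.5
Terminal payoffs (S − K): max(0.5, 0) = 0.5, max(-51.5, 0) = 0
Node 0 (S = 130): V_0 = e^(−0.12)·[0.6379·0.5000 + 0.3621·0.0000] = 0.2829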